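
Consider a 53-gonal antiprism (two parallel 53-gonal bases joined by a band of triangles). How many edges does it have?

212

An antiprism on an n-gon has two n-gon caps and 2n triangles: V = 2·53 = 106, E = 4·53 = 212, F = 2·53 + 2 = 108.
Check: V − E + F = 106 − 212 + 108 = 2.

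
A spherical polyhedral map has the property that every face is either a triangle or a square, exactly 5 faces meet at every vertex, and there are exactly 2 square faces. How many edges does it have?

Let x be the number of triangles; then F = 2 + x.
Edge–face incidences: 2E = 4·2 + 3·x = 8 + 3x.
Every vertex has degree 5, so 5V = 2E.
Euler: V − E + F = 2 ⇒ (2E)/5 − E + (2 + x) = 2.
Multiply by 10: 2·(2E) − 5·(2E) + 10·(2 + x) = 20, i.e. 20 + 10x − 3·(8 + 3x) = 20.
Collecting terms: x − 4 = 20, so x = 24.
Then 2E = 8 + 3·24 = 80, so E = 40, V = 2E/5 = 16, F = 2 + 24 = 26.

40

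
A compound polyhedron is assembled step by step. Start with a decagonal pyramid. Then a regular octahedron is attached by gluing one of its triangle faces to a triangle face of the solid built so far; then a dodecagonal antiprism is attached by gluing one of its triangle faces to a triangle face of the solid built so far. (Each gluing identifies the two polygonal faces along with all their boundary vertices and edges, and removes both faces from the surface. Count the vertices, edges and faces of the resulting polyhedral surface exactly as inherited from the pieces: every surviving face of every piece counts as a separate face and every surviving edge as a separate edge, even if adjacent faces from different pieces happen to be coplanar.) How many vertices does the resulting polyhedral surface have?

A decagonal pyramid: V=11, E=20, F=11.
Attach a regular octahedron (V=6, E=12, F=8) along a 3-gon: merge 3 vertices and 3 edges, delete both glued faces → V=14, E=29, F=17.
Attach a dodecagonal antiprism (V=24, E=48, F=26) along a 3-gon: merge 3 vertices and 3 edges, delete both glued faces → V=35, E=74, F=41.
Check: V − E + F = 35 − 74 + 41 = 2.

35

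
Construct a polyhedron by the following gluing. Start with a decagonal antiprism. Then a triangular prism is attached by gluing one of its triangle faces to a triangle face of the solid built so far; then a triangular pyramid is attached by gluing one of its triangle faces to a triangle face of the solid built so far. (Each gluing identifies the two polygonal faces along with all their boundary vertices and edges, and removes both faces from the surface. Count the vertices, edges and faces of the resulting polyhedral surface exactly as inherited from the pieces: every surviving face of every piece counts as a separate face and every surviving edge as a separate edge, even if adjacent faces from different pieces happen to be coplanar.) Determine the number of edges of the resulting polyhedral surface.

49

A decagonal antiprism: V=20, E=40, F=22.
Attach a triangular prism (V=6, E=9, F=5) along a 3-gon: merge 3 vertices and 3 edges, delete both glued faces → V=23, E=46, F=25.
Attach a triangular pyramid (V=4, E=6, F=4) along a 3-gon: merge 3 vertices and 3 edges, delete both glued faces → V=24, E=49, F=27.
Check: V − E + F = 24 − 49 + 27 = 2.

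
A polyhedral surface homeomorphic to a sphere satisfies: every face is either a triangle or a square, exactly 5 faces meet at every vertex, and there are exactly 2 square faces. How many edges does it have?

Let x be the number of triangles; then F = 2 + x.
Edge–face incidences: 2E = 4·2 + 3·x = 8 + 3x.
Every vertex has degree 5, so 5V = 2E.
Euler: V − E + F = 2 ⇒ (2E)/5 − E + (2 + x) = 2.
Multiply by 10: 2·(2E) − 5·(2E) + 10·(2 + x) = 20, i.e. 20 + 10x − 3·(8 + 3x) = 20.
Collecting terms: x − 4 = 20, so x = 24.
Then 2E = 8 + 3·24 = 80, so E = 40, V = 2E/5 = 16, F = 2 + 24 = 26.

40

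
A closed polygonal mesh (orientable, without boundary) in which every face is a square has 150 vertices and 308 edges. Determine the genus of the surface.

Every face is a square and each edge borders two faces, so 4F = 2·308, giving F = 154.
χ = V − E + F = 150 − 308 + 154 = -4.
For a closed orientable surface χ = 2 − 2g, so g = (2 − (-4))/2 = 3.

3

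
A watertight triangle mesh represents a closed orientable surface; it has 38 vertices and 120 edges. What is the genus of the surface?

Every face is a triangle and each edge borders two faces, so 3F = 2·120, giving F = 80.
χ = V − E + F = 38 − 120 + 80 = -2.
For a closed orientable surface χ = 2 − 2g, so g = (2 − (-2))/2 = 2.

2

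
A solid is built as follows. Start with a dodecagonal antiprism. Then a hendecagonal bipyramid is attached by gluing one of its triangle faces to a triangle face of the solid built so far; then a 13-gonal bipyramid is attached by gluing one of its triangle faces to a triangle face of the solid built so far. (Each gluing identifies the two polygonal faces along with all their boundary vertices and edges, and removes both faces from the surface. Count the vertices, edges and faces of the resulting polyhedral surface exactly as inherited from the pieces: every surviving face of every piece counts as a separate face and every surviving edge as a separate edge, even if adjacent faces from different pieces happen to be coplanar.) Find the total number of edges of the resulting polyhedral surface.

A dodecagonal antiprism: V=24, E=48, F=26.
Attach a hendecagonal bipyramid (V=13, E=33, F=22) along a 3-gon: merge 3 vertices and 3 edges, delete both glued faces → V=34, E=78, F=46.
Attach a 13-gonal bipyramid (V=15, E=39, F=26) along a 3-gon: merge 3 vertices and 3 edges, delete both glued faces → V=46, E=114, F=70.
Check: V − E + F = 46 − 114 + 70 = 2.

114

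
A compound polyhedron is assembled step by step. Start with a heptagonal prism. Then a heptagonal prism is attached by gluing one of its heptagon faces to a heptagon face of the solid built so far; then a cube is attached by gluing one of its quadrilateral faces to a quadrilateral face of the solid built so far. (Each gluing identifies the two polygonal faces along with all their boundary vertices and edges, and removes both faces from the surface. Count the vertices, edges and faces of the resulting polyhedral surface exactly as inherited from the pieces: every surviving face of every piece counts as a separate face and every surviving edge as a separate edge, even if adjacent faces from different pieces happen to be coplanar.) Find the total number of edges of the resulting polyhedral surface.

A heptagonal prism: V=14, E=21, F=9.
Attach a heptagonal prism (V=14, E=21, F=9) along a 7-gon: merge 7 vertices and 7 edges, delete both glued faces → V=21, E=35, F=16.
Attach a cube (V=8, E=12, F=6) along a 4-gon: merge 4 vertices and 4 edges, delete both glued faces → V=25, E=43, F=20.
Check: V − E + F = 25 − 43 + 20 = 2.

43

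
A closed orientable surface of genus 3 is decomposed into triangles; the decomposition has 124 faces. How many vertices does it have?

58

χ = 2 − 2·3 = -4, and every face is a triangle so 3F = 2E.
E = 3·124/2 = 186. Then V = -4 + E − F = -4 + 186 − 124 = 58.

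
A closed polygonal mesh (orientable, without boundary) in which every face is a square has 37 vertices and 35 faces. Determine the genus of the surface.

0

Every face is a square, so 2E = 4·35 = 140, giving E = 70.
χ = V − E + F = 37 − 70 + 35 = 2.
For a closed orientable surface χ = 2 − 2g, so g = (2 − (2))/2 = 0.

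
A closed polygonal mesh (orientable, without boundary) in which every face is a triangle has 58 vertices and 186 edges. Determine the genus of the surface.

Every face is a triangle and each edge borders two faces, so 3F = 2·186, giving F = 124.
χ = V − E + F = 58 − 186 + 124 = -4.
For a closed orientable surface χ = 2 − 2g, so g = (2 − (-4))/2 = 3.

3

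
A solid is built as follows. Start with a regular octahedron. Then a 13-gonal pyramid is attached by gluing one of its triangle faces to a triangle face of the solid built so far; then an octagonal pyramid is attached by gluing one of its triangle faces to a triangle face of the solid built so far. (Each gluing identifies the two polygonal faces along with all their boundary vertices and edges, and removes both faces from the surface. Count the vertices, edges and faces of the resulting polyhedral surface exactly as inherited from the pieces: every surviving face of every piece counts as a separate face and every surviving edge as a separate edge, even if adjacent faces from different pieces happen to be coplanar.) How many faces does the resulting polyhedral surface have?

27

A regular octahedron: V=6, E=12, F=8.
Attach a 13-gonal pyramid (V=14, E=26, F=14) along a 3-gon: merge 3 vertices and 3 edges, delete both glued faces → V=17, E=35, F=20.
Attach an octagonal pyramid (V=9, E=16, F=9) along a 3-gon: merge 3 vertices and 3 edges, delete both glued faces → V=23, E=48, F=27.
Check: V − E + F = 23 − 48 + 27 = 2.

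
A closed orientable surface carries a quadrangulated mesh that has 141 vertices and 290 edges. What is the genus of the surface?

3

Every face is a square and each edge borders two faces, so 4F = 2·290, giving F = 145.
χ = V − E + F = 141 − 290 + 145 = -4.
For a closed orientable surface χ = 2 − 2g, so g = (2 − (-4))/2 = 3.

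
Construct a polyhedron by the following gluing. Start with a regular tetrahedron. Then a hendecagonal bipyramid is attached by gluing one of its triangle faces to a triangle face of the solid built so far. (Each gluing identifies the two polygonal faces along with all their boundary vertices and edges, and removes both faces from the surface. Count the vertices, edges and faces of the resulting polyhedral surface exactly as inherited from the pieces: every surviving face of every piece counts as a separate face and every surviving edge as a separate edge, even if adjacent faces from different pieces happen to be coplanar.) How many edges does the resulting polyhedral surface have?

A regular tetrahedron: V=4, E=6, F=4.
Attach a hendecagonal bipyramid (V=13, E=33, F=22) along a 3-gon: merge 3 vertices and 3 edges, delete both glued faces → V=14, E=36, F=24.
Check: V − E + F = 14 − 36 + 24 = 2.

36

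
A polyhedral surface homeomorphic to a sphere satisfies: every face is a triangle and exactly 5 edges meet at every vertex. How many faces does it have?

20

Each face has 3 edges and each edge borders two faces, so 2E = 3F.
Each vertex has degree 5, so 5V = 2E and hence V = 3F/5.
Euler: V − E + F = 2 ⇒ (3F/5) − (3F/2) + F = 2.
Multiply by 10: (6 − 15 + 10)F = 20, i.e. 1F = 20.
So F = 20, E = 3·20/2 = 30, V = 3·20/5 = 12.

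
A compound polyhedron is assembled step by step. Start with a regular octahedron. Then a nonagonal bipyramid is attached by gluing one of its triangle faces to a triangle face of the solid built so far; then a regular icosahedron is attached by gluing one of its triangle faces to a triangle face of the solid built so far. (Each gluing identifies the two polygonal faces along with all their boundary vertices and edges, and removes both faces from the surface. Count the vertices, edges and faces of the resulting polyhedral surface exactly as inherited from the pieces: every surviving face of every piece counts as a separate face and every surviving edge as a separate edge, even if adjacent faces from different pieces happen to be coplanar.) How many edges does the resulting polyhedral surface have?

63

A regular octahedron: V=6, E=12, F=8.
Attach a nonagonal bipyramid (V=11, E=27, F=18) along a 3-gon: merge 3 vertices and 3 edges, delete both glued faces → V=14, E=36, F=24.
Attach a regular icosahedron (V=12, E=30, F=20) along a 3-gon: merge 3 vertices and 3 edges, delete both glued faces → V=23, E=63, F=42.
Check: V − E + F = 23 − 63 + 42 = 2.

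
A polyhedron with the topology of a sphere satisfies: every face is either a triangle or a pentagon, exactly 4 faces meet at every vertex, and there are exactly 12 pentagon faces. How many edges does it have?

60

Let x be the number of triangles; then F = 12 + x.
Edge–face incidences: 2E = 5·12 + 3·x = 60 + 3x.
Every vertex has degree 4, so 4V = 2E.
Euler: V − E + F = 2 ⇒ (2E)/4 − E + (12 + x) = 2.
Multiply by 8: 2·(2E) − 4·(2E) + 8·(12 + x) = 16, i.e. 96 + 8x − 2·(60 + 3x) = 16.
Collecting terms: 2x − 24 = 16, so 2x = 40, so x = 20.
Then 2E = 60 + 3·20 = 120, so E = 60, V = 2E/4 = 30, F = 12 + 20 = 32.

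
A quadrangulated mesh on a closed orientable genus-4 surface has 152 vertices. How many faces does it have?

158

χ = 2 − 2·4 = -6, and every face is a square so 4F = 2E.
V − E + F = -6 with E = 4F/2 gives 152 − (4/2 − 1)·F = -6, so F = 158 and E = 316.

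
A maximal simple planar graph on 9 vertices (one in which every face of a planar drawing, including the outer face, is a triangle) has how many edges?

In a plane triangulation 3F = 2E and V − E + F = 2, so E = 3V − 6 = 3·9 − 6 = 21.

21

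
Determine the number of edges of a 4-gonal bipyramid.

12

A bipyramid over an n-gon has 2n triangular faces and n + 2 vertices: V = 4 + 2 = 6, E = 3·4 = 12, F = 2·4 = 8.
Check: V − E + F = 6 − 12 + 8 = 2.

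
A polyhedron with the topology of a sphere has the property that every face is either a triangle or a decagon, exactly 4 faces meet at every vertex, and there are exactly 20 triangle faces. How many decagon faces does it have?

Let x be the number of decagons; then F = 20 + x.
Edge–face incidences: 2E = 3·20 + 10·x = 60 + 10x.
Every vertex has degree 4, so 4V = 2E.
Euler: V − E + F = 2 ⇒ (2E)/4 − E + (20 + x) = 2.
Multiply by 8: 2·(2E) − 4·(2E) + 8·(20 + x) = 16, i.e. 160 + 8x − 2·(60 + 10x) = 16.
Collecting terms: −12x + 40 = 16, so −12x = −24, so x = 2.
Then 2E = 60 + 10·2 = 80, so E = 40, V = 2E/4 = 20, F = 20 + 2 = 22.

2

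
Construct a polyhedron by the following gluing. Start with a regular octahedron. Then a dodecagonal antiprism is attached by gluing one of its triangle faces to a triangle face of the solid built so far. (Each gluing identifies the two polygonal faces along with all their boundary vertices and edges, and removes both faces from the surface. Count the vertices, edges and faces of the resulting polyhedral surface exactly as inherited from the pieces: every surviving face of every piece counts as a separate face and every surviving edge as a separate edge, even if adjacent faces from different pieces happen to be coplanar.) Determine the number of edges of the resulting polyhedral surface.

A regular octahedron: V=6, E=12, F=8.
Attach a dodecagonal antiprism (V=24, E=48, F=26) along a 3-gon: merge 3 vertices and 3 edges, delete both glued faces → V=27, E=57, F=32.
Check: V − E + F = 27 − 57 + 32 = 2.

57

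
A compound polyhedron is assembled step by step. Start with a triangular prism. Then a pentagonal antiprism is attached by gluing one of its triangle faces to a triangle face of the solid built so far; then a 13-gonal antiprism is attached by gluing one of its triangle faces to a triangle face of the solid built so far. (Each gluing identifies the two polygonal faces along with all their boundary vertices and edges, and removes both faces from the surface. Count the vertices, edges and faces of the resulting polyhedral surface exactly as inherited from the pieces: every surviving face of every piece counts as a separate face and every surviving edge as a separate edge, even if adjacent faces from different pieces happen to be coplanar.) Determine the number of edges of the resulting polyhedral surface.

75

A triangular prism: V=6, E=9, F=5.
Attach a pentagonal antiprism (V=10, E=20, F=12) along a 3-gon: merge 3 vertices and 3 edges, delete both glued faces → V=13, E=26, F=15.
Attach a 13-gonal antiprism (V=26, E=52, F=28) along a 3-gon: merge 3 vertices and 3 edges, delete both glued faces → V=36, E=75, F=41.
Check: V − E + F = 36 − 75 + 41 = 2.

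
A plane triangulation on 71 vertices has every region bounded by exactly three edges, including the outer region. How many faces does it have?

In a plane triangulation 3F = 2E and V − E + F = 2, so F = 2V − 4 = 2·71 − 4 = 138.

138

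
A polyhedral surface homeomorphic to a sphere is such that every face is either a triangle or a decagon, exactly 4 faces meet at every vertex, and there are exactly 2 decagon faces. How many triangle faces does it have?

Let x be the number of triangles; then F = 2 + x.
Edge–face incidences: 2E = 10·2 + 3·x = 20 + 3x.
Every vertex has degree 4, so 4V = 2E.
Euler: V − E + F = 2 ⇒ (2E)/4 − E + (2 + x) = 2.
Multiply by 8: 2·(2E) − 4·(2E) + 8·(2 + x) = 16, i.e. 16 + 8x − 2·(20 + 3x) = 16.
Collecting terms: 2x − 24 = 16, so 2x = 40, so x = 20.
Then 2E = 20 + 3·20 = 80, so E = 40, V = 2E/4 = 20, F = 2 + 20 = 22.

20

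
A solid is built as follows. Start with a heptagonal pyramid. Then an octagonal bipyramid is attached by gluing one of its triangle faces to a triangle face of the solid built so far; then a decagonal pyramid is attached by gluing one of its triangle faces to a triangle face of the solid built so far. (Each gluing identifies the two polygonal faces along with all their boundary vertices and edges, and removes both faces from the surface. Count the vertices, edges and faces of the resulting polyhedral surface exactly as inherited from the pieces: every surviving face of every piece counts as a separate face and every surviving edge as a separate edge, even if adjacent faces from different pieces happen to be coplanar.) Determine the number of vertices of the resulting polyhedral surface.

A heptagonal pyramid: V=8, E=14, F=8.
Attach an octagonal bipyramid (V=10, E=24, F=16) along a 3-gon: merge 3 vertices and 3 edges, delete both glued faces → V=15, E=35, F=22.
Attach a decagonal pyramid (V=11, E=20, F=11) along a 3-gon: merge 3 vertices and 3 edges, delete both glued faces → V=23, E=52, F=31.
Check: V − E + F = 23 − 52 + 31 = 2.

23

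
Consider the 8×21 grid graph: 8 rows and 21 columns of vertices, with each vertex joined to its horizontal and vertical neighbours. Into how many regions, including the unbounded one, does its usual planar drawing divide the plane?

The grid has V = 8·21 = 168 vertices and E = 8·20 + 21·7 = 307 edges.
F = 2 − V + E = 2 − 168 + 307 = 141.

141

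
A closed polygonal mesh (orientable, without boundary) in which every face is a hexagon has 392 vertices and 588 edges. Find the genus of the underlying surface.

1

Every face is a hexagon and each edge borders two faces, so 6F = 2·588, giving F = 196.
χ = V − E + F = 392 − 588 + 196 = 0.
For a closed orientable surface χ = 2 − 2g, so g = (2 − (0))/2 = 1.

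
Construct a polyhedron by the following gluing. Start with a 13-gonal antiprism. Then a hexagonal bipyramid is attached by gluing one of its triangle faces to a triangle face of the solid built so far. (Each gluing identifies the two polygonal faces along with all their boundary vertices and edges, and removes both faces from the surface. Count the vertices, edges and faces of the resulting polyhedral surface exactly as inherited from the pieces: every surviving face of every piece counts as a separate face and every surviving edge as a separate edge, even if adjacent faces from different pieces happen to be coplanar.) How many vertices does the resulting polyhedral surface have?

A 13-gonal antiprism: V=26, E=52, F=28.
Attach a hexagonal bipyramid (V=8, E=18, F=12) along a 3-gon: merge 3 vertices and 3 edges, delete both glued faces → V=31, E=67, F=38.
Check: V − E + F = 31 − 67 + 38 = 2.

31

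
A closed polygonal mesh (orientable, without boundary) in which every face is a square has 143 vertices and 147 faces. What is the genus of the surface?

3

Every face is a square, so 2E = 4·147 = 588, giving E = 294.
χ = V − E + F = 143 − 294 + 147 = -4.
For a closed orientable surface χ = 2 − 2g, so g = (2 − (-4))/2 = 3.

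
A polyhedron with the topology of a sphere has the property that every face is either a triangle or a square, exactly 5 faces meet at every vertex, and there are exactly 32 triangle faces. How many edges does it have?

Let x be the number of squares; then F = 32 + x.
Edge–face incidences: 2E = 3·32 + 4·x = 96 + 4x.
Every vertex has degree 5, so 5V = 2E.
Euler: V − E + F = 2 ⇒ (2E)/5 − E + (32 + x) = 2.
Multiply by 10: 2·(2E) − 5·(2E) + 10·(32 + x) = 20, i.e. 320 + 10x − 3·(96 + 4x) = 20.
Collecting terms: −2x + 32 = 20, so −2x = −12, so x = 6.
Then 2E = 96 + 4·6 = 120, so E = 60, V = 2E/5 = 24, F = 32 + 6 = 38.

60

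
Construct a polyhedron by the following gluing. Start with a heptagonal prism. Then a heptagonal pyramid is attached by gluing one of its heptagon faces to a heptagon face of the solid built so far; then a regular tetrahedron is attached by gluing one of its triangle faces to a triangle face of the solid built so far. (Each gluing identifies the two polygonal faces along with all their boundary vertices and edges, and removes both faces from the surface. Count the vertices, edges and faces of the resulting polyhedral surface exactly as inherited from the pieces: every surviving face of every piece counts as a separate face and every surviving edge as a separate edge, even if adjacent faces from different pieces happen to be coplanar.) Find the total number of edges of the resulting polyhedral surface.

A heptagonal prism: V=14, E=21, F=9.
Attach a heptagonal pyramid (V=8, E=14, F=8) along a 7-gon: merge 7 vertices and 7 edges, delete both glued faces → V=15, E=28, F=15.
Attach a regular tetrahedron (V=4, E=6, F=4) along a 3-gon: merge 3 vertices and 3 edges, delete both glued faces → V=16, E=31, F=17.
Check: V − E + F = 16 − 31 + 17 = 2.

31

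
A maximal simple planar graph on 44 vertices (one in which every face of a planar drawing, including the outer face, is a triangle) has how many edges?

126

In a plane triangulation 3F = 2E and V − E + F = 2, so E = 3V − 6 = 3·44 − 6 = 126.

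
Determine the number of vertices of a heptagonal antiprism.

An antiprism on an n-gon has two n-gon caps and 2n triangles: V = 2·7 = 14, E = 4·7 = 28, F = 2·7 + 2 = 16.
Check: V − E + F = 14 − 28 + 16 = 2.

14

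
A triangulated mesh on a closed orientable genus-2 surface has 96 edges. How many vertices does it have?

30

χ = 2 − 2·2 = -2, and every face is a triangle so 3F = 2E.
F = 2E/3 = 64. Then V = -2 + E − F = -2 + 96 − 64 = 30.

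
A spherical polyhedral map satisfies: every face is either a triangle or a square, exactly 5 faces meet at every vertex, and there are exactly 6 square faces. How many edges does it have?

Let x be the number of triangles; then F = 6 + x.
Edge–face incidences: 2E = 4·6 + 3·x = 24 + 3x.
Every vertex has degree 5, so 5V = 2E.
Euler: V − E + F = 2 ⇒ (2E)/5 − E + (6 + x) = 2.
Multiply by 10: 2·(2E) − 5·(2E) + 10·(6 + x) = 20, i.e. 60 + 10x − 3·(24 + 3x) = 20.
Collecting terms: x − 12 = 20, so x = 32.
Then 2E = 24 + 3·32 = 120, so E = 60, V = 2E/5 = 24, F = 6 + 32 = 38.

60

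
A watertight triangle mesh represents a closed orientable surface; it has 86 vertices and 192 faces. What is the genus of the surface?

Every face is a triangle, so 2E = 3·192 = 576, giving E = 288.
χ = V − E + F = 86 − 288 + 192 = -10.
For a closed orientable surface χ = 2 − 2g, so g = (2 − (-10))/2 = 6.

6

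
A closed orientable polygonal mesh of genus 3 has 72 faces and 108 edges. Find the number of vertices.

32

For a closed orientable surface of genus 3, χ = 2 − 2·3 = -4.
V = -4 + E − F = -4 + 108 − 72 = 32.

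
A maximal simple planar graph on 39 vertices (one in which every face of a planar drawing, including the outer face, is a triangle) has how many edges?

111

In a plane triangulation 3F = 2E and V − E + F = 2, so E = 3V − 6 = 3·39 − 6 = 111.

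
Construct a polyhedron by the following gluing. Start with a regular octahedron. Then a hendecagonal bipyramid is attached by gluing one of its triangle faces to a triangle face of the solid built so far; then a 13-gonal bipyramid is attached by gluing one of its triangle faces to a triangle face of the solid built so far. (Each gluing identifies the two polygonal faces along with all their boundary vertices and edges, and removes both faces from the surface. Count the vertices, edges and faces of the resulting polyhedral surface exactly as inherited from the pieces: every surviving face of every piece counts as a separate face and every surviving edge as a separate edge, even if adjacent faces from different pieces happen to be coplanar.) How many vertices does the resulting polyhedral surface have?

28

A regular octahedron: V=6, E=12, F=8.
Attach a hendecagonal bipyramid (V=13, E=33, F=22) along a 3-gon: merge 3 vertices and 3 edges, delete both glued faces → V=16, E=42, F=28.
Attach a 13-gonal bipyramid (V=15, E=39, F=26) along a 3-gon: merge 3 vertices and 3 edges, delete both glued faces → V=28, E=78, F=52.
Check: V − E + F = 28 − 78 + 52 = 2.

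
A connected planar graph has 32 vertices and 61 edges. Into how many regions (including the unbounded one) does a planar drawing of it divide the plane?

31

Euler's formula for a connected plane graph: V − E + F = 2, so F = 2 − 32 + 61 = 31.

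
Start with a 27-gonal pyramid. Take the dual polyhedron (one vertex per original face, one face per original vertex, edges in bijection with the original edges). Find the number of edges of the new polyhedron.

54

The base solid has V = 28, E = 54, F = 28.
The dual swaps V and F and preserves E: V′ = F = 28, E′ = E = 54, F′ = V = 28.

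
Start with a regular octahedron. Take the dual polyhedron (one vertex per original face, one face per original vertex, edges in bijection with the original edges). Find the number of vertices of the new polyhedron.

The base solid has V = 6, E = 12, F = 8.
The dual swaps V and F and preserves E: V′ = F = 8, E′ = E = 12, F′ = V = 6.

8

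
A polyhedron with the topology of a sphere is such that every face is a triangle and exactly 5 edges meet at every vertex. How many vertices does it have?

12

Each face has 3 edges and each edge borders two faces, so 2E = 3F.
Each vertex has degree 5, so 5V = 2E and hence V = 3F/5.
Euler: V − E + F = 2 ⇒ (3F/5) − (3F/2) + F = 2.
Multiply by 10: (6 − 15 + 10)F = 20, i.e. 1F = 20.
So F = 20, E = 3·20/2 = 30, V = 3·20/5 = 12.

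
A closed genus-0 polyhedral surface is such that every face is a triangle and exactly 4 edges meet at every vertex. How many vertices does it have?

Each face has 3 edges and each edge borders two faces, so 2E = 3F.
Each vertex has degree 4, so 4V = 2E and hence V = 3F/4.
Euler: V − E + F = 2 ⇒ (3F/4) − (3F/2) + F = 2.
Multiply by 8: (6 − 12 + 8)F = 16, i.e. 2F = 16.
So F = 8, E = 3·8/2 = 12, V = 3·8/4 = 6.

6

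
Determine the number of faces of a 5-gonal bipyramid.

A bipyramid over an n-gon has 2n triangular faces and n + 2 vertices: V = 5 + 2 = 7, E = 3·5 = 15, F = 2·5 = 10.

10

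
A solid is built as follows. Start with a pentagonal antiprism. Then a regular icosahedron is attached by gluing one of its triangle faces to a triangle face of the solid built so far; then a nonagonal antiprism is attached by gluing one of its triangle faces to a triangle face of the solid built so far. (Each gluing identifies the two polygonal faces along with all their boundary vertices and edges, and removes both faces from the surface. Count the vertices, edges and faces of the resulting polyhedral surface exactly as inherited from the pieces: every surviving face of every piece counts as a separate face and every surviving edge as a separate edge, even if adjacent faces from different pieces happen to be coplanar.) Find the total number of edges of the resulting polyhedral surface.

80

A pentagonal antiprism: V=10, E=20, F=12.
Attach a regular icosahedron (V=12, E=30, F=20) along a 3-gon: merge 3 vertices and 3 edges, delete both glued faces → V=19, E=47, F=30.
Attach a nonagonal antiprism (V=18, E=36, F=20) along a 3-gon: merge 3 vertices and 3 edges, delete both glued faces → V=34, E=80, F=48.
Check: V − E + F = 34 − 80 + 48 = 2.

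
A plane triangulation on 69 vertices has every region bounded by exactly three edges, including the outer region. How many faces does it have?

In a plane triangulation 3F = 2E and V − E + F = 2, so F = 2V − 4 = 2·69 − 4 = 134.

134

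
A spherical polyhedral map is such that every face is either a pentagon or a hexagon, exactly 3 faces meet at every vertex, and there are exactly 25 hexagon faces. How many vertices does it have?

Let x be the number of pentagons; then F = 25 + x.
Edge–face incidences: 2E = 6·25 + 5·x = 150 + 5x.
Every vertex has degree 3, so 3V = 2E.
Euler: V − E + F = 2 ⇒ (2E)/3 − E + (25 + x) = 2.
Multiply by 6: 2·(2E) − 3·(2E) + 6·(25 + x) = 12, i.e. 150 + 6x − (150 + 5x) = 12.
Collecting terms: x = 12.
Then 2E = 150 + 5·12 = 210, so E = 105, V = 2E/3 = 70, F = 25 + 12 = 37.

70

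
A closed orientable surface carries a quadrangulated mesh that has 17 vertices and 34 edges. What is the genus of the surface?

1

Every face is a square and each edge borders two faces, so 4F = 2·34, giving F = 17.
χ = V − E + F = 17 − 34 + 17 = 0.
For a closed orientable surface χ = 2 − 2g, so g = (2 − (0))/2 = 1.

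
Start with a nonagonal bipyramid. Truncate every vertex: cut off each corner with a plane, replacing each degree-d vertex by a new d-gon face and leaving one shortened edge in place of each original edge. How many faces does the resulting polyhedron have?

The base solid has V = 11, E = 27, F = 18.
Truncation replaces each original edge-end by a new vertex, so V′ = 2E = 54.
Each original edge survives, and each old vertex of degree d contributes d new edges; summing degrees gives Σd = 2E, so E′ = E + 2E = 3E = 81.
Each original face survives and each original vertex becomes one new face: F′ = F + V = 29.

29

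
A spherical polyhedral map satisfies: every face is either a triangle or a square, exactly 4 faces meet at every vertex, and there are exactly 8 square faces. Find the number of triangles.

8

Let x be the number of triangles; then F = 8 + x.
Edge–face incidences: 2E = 4·8 + 3·x = 32 + 3x.
Every vertex has degree 4, so 4V = 2E.
Euler: V − E + F = 2 ⇒ (2E)/4 − E + (8 + x) = 2.
Multiply by 8: 2·(2E) − 4·(2E) + 8·(8 + x) = 16, i.e. 64 + 8x − 2·(32 + 3x) = 16.
Collecting terms: 2x = 16, so x = 8.
Then 2E = 32 + 3·8 = 56, so E = 28, V = 2E/4 = 14, F = 8 + 8 = 16.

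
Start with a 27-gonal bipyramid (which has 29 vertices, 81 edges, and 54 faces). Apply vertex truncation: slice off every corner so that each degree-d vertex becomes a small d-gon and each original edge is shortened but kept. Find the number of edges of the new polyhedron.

243

Truncation replaces each original edge-end by a new vertex, so V′ = 2E = 162.
Each original edge survives, and each old vertex of degree d contributes d new edges; summing degrees gives Σd = 2E, so E′ = E + 2E = 3E = 243.
Each original face survives and each original vertex becomes one new face: F′ = F + V = 83.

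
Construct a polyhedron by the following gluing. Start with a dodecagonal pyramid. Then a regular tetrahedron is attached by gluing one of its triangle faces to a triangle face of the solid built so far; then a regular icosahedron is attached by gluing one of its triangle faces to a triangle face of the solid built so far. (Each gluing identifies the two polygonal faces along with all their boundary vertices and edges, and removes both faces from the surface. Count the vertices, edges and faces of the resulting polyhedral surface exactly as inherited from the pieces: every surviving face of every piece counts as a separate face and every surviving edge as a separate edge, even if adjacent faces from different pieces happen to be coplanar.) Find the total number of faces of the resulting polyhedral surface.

33

A dodecagonal pyramid: V=13, E=24, F=13.
Attach a regular tetrahedron (V=4, E=6, F=4) along a 3-gon: merge 3 vertices and 3 edges, delete both glued faces → V=14, E=27, F=15.
Attach a regular icosahedron (V=12, E=30, F=20) along a 3-gon: merge 3 vertices and 3 edges, delete both glued faces → V=23, E=54, F=33.
Check: V − E + F = 23 − 54 + 33 = 2.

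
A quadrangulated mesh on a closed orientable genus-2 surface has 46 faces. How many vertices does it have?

χ = 2 − 2·2 = -2, and every face is a square so 4F = 2E.
E = 4·46/2 = 92. Then V = -2 + E − F = -2 + 92 − 46 = 44.

44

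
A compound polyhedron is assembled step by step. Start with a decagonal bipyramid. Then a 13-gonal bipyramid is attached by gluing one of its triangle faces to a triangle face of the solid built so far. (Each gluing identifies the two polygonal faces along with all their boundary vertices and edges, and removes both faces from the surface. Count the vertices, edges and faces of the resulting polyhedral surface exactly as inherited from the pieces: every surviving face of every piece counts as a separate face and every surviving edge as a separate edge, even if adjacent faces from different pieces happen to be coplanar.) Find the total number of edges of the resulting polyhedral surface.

66

A decagonal bipyramid: V=12, E=30, F=20.
Attach a 13-gonal bipyramid (V=15, E=39, F=26) along a 3-gon: merge 3 vertices and 3 edges, delete both glued faces → V=24, E=66, F=44.
Check: V − E + F = 24 − 66 + 44 = 2.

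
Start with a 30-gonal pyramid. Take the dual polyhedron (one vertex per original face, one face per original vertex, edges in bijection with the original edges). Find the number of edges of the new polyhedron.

60

The base solid has V = 31, E = 60, F = 31.
The dual swaps V and F and preserves E: V′ = F = 31, E′ = E = 60, F′ = V = 31.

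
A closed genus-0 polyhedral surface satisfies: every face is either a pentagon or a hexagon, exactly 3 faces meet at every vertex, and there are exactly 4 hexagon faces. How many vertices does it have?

Let x be the number of pentagons; then F = 4 + x.
Edge–face incidences: 2E = 6·4 + 5·x = 24 + 5x.
Every vertex has degree 3, so 3V = 2E.
Euler: V − E + F = 2 ⇒ (2E)/3 − E + (4 + x) = 2.
Multiply by 6: 2·(2E) − 3·(2E) + 6·(4 + x) = 12, i.e. 24 + 6x − (24 + 5x) = 12.
Collecting terms: x = 12.
Then 2E = 24 + 5·12 = 84, so E = 42, V = 2E/3 = 28, F = 4 + 12 = 16.

28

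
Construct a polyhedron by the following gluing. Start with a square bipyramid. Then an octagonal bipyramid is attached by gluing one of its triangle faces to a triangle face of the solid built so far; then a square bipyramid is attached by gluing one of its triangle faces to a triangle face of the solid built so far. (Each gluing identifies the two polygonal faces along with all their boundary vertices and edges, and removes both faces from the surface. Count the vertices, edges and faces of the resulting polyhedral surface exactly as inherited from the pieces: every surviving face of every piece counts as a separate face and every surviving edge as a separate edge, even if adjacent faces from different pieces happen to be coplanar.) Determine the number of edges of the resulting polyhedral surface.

42

A square bipyramid: V=6, E=12, F=8.
Attach an octagonal bipyramid (V=10, E=24, F=16) along a 3-gon: merge 3 vertices and 3 edges, delete both glued faces → V=13, E=33, F=22.
Attach a square bipyramid (V=6, E=12, F=8) along a 3-gon: merge 3 vertices and 3 edges, delete both glued faces → V=16, E=42, F=28.
Check: V − E + F = 16 − 42 + 28 = 2.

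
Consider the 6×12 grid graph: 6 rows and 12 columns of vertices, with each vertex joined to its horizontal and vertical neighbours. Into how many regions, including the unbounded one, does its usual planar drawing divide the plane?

The grid has V = 6·12 = 72 vertices and E = 6·11 + 12·5 = 126 edges.
F = 2 − V + E = 2 − 72 + 126 = 56.

56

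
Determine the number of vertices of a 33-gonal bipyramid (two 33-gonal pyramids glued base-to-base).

35

A bipyramid over an n-gon has 2n triangular faces and n + 2 vertices: V = 33 + 2 = 35, E = 3·33 = 99, F = 2·33 = 66.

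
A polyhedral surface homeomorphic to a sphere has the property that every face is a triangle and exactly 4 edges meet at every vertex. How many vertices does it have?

6

Each face has 3 edges and each edge borders two faces, so 2E = 3F.
Each vertex has degree 4, so 4V = 2E and hence V = 3F/4.
Euler: V − E + F = 2 ⇒ (3F/4) − (3F/2) + F = 2.
Multiply by 8: (6 − 12 + 8)F = 16, i.e. 2F = 16.
So F = 8, E = 3·8/2 = 12, V = 3·8/4 = 6.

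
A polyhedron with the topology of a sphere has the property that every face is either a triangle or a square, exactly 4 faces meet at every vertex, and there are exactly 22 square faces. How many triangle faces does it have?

Let x be the number of triangles; then F = 22 + x.
Edge–face incidences: 2E = 4·22 + 3·x = 88 + 3x.
Every vertex has degree 4, so 4V = 2E.
Euler: V − E + F = 2 ⇒ (2E)/4 − E + (22 + x) = 2.
Multiply by 8: 2·(2E) − 4·(2E) + 8·(22 + x) = 16, i.e. 176 + 8x − 2·(88 + 3x) = 16.
Collecting terms: 2x = 16, so x = 8.
Then 2E = 88 + 3·8 = 112, so E = 56, V = 2E/4 = 28, F = 22 + 8 = 30.

8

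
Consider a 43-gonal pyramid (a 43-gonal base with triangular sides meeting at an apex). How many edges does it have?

A pyramid on an n-gon base has one n-gon and n triangles: V = 43 + 1 = 44, E = 2·43 = 86, F = 43 + 1 = 44.

86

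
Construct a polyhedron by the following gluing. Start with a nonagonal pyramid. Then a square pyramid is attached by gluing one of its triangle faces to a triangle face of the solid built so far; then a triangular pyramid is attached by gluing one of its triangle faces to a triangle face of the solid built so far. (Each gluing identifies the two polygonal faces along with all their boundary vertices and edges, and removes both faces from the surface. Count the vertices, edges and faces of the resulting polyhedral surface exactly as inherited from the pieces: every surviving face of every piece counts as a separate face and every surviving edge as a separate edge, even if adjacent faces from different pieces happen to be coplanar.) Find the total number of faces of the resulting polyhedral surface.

A nonagonal pyramid: V=10, E=18, F=10.
Attach a square pyramid (V=5, E=8, F=5) along a 3-gon: merge 3 vertices and 3 edges, delete both glued faces → V=12, E=23, F=13.
Attach a triangular pyramid (V=4, E=6, F=4) along a 3-gon: merge 3 vertices and 3 edges, delete both glued faces → V=13, E=26, F=15.
Check: V − E + F = 13 − 26 + 15 = 2.

15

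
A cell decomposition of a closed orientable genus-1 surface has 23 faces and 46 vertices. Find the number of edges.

For a closed orientable surface of genus 1, χ = 2 − 2·1 = 0.
E = V + F − (0) = 46 + 23 − (0) = 69.

69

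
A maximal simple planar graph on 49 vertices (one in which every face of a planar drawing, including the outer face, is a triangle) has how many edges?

141

In a plane triangulation 3F = 2E and V − E + F = 2, so E = 3V − 6 = 3·49 − 6 = 141.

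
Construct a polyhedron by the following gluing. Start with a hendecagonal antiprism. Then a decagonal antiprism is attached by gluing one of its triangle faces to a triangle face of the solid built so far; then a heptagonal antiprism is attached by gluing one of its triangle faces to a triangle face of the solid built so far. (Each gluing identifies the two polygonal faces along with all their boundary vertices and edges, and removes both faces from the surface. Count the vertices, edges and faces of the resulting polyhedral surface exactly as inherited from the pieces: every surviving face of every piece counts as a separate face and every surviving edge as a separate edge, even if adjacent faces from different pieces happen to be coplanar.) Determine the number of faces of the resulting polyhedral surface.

58

A hendecagonal antiprism: V=22, E=44, F=24.
Attach a decagonal antiprism (V=20, E=40, F=22) along a 3-gon: merge 3 vertices and 3 edges, delete both glued faces → V=39, E=81, F=44.
Attach a heptagonal antiprism (V=14, E=28, F=16) along a 3-gon: merge 3 vertices and 3 edges, delete both glued faces → V=50, E=106, F=58.
Check: V − E + F = 50 − 106 + 58 = 2.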